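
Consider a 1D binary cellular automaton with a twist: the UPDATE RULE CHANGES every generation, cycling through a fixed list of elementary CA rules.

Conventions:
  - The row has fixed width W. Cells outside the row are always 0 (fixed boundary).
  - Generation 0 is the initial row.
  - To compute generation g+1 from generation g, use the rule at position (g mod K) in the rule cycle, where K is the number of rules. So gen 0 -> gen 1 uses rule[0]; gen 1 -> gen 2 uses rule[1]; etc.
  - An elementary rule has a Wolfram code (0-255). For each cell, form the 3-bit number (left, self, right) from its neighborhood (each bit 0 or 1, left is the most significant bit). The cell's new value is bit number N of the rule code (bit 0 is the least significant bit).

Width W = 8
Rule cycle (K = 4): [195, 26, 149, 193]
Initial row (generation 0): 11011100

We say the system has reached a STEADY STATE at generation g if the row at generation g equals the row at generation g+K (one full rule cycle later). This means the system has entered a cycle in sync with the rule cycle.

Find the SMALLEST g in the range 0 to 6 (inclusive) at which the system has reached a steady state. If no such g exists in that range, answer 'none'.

Gen 0: 11011100
Gen 1 (rule 195): 01001101
Gen 2 (rule 26): 10111000
Gen 3 (rule 149): 10010111
Gen 4 (rule 193): 00000011
Gen 5 (rule 195): 11111101
Gen 6 (rule 26): 10000000
Gen 7 (rule 149): 11111111
Gen 8 (rule 193): 01111111
Gen 9 (rule 195): 10111111
Gen 10 (rule 26): 00100000

Answer: none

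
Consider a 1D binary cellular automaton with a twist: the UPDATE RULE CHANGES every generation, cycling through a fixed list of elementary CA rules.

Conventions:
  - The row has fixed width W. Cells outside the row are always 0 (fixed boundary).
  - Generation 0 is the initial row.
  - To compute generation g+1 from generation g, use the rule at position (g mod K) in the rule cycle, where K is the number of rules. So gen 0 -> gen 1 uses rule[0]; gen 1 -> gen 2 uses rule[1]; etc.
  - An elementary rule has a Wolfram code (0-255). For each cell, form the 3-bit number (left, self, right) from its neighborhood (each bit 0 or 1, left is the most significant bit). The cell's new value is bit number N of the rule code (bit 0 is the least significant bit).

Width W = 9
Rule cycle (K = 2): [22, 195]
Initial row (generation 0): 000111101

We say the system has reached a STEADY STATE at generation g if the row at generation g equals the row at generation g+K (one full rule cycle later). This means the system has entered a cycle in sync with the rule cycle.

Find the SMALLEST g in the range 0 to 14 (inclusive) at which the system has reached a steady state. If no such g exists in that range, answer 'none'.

Answer: 13

Derivation:
Gen 0: 000111101
Gen 1 (rule 22): 001000001
Gen 2 (rule 195): 110011110
Gen 3 (rule 22): 001100001
Gen 4 (rule 195): 110101110
Gen 5 (rule 22): 000100001
Gen 6 (rule 195): 111001110
Gen 7 (rule 22): 000110001
Gen 8 (rule 195): 111010110
Gen 9 (rule 22): 000010001
Gen 10 (rule 195): 111100110
Gen 11 (rule 22): 000011001
Gen 12 (rule 195): 111101010
Gen 13 (rule 22): 000001011
Gen 14 (rule 195): 111110001
Gen 15 (rule 22): 000001011
Gen 16 (rule 195): 111110001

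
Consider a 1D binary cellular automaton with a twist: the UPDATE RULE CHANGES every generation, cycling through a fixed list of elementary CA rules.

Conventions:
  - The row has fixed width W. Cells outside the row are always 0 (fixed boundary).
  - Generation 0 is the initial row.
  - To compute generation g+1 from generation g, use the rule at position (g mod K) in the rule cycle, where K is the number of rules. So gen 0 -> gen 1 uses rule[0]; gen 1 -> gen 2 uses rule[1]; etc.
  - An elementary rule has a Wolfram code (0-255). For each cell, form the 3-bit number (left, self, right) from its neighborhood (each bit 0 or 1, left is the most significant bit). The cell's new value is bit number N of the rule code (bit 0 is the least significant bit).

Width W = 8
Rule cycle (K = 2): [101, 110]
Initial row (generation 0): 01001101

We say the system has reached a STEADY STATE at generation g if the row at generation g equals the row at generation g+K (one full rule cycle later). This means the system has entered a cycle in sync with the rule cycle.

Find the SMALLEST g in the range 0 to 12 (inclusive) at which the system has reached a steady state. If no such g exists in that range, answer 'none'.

Answer: 1

Derivation:
Gen 0: 01001101
Gen 1 (rule 101): 01000111
Gen 2 (rule 110): 11001101
Gen 3 (rule 101): 01000111
Gen 4 (rule 110): 11001101
Gen 5 (rule 101): 01000111
Gen 6 (rule 110): 11001101
Gen 7 (rule 101): 01000111
Gen 8 (rule 110): 11001101
Gen 9 (rule 101): 01000111
Gen 10 (rule 110): 11001101
Gen 11 (rule 101): 01000111
Gen 12 (rule 110): 11001101
Gen 13 (rule 101): 01000111
Gen 14 (rule 110): 11001101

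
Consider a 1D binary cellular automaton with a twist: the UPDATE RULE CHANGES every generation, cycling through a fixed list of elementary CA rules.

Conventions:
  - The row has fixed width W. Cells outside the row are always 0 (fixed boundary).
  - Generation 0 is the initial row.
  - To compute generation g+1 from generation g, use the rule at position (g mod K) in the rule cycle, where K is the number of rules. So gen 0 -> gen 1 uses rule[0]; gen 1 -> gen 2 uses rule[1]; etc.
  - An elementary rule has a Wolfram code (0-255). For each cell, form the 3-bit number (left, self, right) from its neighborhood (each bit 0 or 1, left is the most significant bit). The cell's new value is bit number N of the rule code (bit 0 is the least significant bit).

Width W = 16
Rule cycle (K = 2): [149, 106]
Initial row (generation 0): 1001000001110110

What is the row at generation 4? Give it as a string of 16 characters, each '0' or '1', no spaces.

Answer: 1111111011001111

Derivation:
Gen 0: 1001000001110110
Gen 1 (rule 149): 1101111100100001
Gen 2 (rule 106): 1111000101000010
Gen 3 (rule 149): 0110110101111011
Gen 4 (rule 106): 1111111011001111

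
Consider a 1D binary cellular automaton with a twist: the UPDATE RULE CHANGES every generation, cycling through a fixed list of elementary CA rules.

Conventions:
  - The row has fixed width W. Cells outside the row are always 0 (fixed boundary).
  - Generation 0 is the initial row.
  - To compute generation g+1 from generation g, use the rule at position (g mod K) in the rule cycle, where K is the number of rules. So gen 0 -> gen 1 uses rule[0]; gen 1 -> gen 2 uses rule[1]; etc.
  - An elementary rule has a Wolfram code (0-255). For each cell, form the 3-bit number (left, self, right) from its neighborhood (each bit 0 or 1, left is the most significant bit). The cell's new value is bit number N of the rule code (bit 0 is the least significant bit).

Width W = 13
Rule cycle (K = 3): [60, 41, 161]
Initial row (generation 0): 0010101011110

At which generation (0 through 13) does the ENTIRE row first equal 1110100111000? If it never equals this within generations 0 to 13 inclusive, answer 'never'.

Answer: never

Derivation:
Gen 0: 0010101011110
Gen 1 (rule 60): 0011111110001
Gen 2 (rule 41): 1010000000100
Gen 3 (rule 161): 0100111110001
Gen 4 (rule 60): 0110100001001
Gen 5 (rule 41): 0101001100000
Gen 6 (rule 161): 0010000001111
Gen 7 (rule 60): 0011000001000
Gen 8 (rule 41): 1010011100011
Gen 9 (rule 161): 0100001001000
Gen 10 (rule 60): 0110001101100
Gen 11 (rule 41): 0100101011001
Gen 12 (rule 161): 0000010100000
Gen 13 (rule 60): 0000011110000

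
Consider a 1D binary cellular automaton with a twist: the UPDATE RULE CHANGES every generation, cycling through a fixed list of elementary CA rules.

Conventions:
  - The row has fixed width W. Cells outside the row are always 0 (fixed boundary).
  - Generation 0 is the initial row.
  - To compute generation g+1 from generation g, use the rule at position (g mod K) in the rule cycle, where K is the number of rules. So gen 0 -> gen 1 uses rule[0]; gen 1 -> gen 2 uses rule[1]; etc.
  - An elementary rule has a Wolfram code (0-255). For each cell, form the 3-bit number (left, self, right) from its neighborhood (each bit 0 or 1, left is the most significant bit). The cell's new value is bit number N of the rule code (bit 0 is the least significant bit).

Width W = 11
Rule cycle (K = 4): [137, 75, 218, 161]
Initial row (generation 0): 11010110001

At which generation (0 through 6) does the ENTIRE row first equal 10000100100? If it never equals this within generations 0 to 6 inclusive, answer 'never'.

Gen 0: 11010110001
Gen 1 (rule 137): 10000100100
Gen 2 (rule 75): 00111001001
Gen 3 (rule 218): 01111110110
Gen 4 (rule 161): 00111101000
Gen 5 (rule 137): 10111000011
Gen 6 (rule 75): 00101011111

Answer: 1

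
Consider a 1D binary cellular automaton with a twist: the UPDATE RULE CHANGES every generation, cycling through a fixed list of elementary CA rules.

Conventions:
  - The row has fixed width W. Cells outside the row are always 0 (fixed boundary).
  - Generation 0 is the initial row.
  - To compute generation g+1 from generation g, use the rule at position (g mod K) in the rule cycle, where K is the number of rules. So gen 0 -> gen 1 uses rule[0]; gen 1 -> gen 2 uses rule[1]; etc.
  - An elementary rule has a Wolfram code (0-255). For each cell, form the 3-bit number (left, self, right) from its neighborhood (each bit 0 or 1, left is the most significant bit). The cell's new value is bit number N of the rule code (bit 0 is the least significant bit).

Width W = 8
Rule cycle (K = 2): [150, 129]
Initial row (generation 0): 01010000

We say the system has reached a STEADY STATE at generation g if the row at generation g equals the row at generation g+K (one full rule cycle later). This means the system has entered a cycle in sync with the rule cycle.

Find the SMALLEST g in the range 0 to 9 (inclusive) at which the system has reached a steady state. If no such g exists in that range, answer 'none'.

Gen 0: 01010000
Gen 1 (rule 150): 11011000
Gen 2 (rule 129): 00000011
Gen 3 (rule 150): 00000100
Gen 4 (rule 129): 11110001
Gen 5 (rule 150): 01101011
Gen 6 (rule 129): 00000000
Gen 7 (rule 150): 00000000
Gen 8 (rule 129): 11111111
Gen 9 (rule 150): 01111110
Gen 10 (rule 129): 00111100
Gen 11 (rule 150): 01011010

Answer: none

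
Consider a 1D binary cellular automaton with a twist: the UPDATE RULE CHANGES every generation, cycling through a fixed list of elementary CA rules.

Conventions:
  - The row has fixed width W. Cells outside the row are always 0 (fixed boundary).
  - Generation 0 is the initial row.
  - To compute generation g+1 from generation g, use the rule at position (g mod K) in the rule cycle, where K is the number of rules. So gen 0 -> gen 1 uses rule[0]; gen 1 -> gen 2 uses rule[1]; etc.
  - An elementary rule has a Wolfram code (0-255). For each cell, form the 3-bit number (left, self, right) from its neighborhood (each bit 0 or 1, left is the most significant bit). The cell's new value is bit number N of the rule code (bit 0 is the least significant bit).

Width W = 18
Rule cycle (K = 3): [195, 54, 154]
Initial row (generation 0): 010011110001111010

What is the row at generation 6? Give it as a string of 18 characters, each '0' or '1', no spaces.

Gen 0: 010011110001111010
Gen 1 (rule 195): 100101110110111000
Gen 2 (rule 54): 111110001001000100
Gen 3 (rule 154): 111101010110101010
Gen 4 (rule 195): 011100000010000000
Gen 5 (rule 54): 100010000111000000
Gen 6 (rule 154): 010101001110100000

Answer: 010101001110100000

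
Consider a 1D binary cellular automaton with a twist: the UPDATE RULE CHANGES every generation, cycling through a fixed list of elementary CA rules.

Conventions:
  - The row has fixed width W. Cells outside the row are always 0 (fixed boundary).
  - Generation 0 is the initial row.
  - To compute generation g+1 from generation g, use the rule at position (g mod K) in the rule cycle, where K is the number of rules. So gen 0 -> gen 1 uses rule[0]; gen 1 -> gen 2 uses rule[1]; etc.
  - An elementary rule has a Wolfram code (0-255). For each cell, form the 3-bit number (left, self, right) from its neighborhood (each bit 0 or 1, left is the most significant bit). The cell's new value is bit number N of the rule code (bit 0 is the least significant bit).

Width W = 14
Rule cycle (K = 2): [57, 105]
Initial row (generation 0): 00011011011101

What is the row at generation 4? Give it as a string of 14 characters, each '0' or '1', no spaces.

Answer: 00011011101001

Derivation:
Gen 0: 00011011011101
Gen 1 (rule 57): 11010110110010
Gen 2 (rule 105): 11101111110000
Gen 3 (rule 57): 10011000001111
Gen 4 (rule 105): 00011011101001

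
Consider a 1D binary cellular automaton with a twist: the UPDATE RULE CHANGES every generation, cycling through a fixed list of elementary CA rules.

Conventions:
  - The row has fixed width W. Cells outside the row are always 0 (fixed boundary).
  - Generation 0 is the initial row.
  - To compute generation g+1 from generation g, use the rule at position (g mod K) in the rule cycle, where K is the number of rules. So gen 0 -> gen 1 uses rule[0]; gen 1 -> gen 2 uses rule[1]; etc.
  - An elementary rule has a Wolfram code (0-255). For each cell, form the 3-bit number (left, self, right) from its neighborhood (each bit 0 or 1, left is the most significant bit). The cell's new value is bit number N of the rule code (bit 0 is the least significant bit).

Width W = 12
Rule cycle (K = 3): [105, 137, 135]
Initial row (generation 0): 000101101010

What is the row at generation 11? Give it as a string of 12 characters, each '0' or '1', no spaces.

Gen 0: 000101101010
Gen 1 (rule 105): 110011110100
Gen 2 (rule 137): 100011100001
Gen 3 (rule 135): 101101001111
Gen 4 (rule 105): 011110001001
Gen 5 (rule 137): 011100100000
Gen 6 (rule 135): 101001101111
Gen 7 (rule 105): 010001111001
Gen 8 (rule 137): 000101110000
Gen 9 (rule 135): 111100100111
Gen 10 (rule 105): 100100000101
Gen 11 (rule 137): 000001110000

Answer: 000001110000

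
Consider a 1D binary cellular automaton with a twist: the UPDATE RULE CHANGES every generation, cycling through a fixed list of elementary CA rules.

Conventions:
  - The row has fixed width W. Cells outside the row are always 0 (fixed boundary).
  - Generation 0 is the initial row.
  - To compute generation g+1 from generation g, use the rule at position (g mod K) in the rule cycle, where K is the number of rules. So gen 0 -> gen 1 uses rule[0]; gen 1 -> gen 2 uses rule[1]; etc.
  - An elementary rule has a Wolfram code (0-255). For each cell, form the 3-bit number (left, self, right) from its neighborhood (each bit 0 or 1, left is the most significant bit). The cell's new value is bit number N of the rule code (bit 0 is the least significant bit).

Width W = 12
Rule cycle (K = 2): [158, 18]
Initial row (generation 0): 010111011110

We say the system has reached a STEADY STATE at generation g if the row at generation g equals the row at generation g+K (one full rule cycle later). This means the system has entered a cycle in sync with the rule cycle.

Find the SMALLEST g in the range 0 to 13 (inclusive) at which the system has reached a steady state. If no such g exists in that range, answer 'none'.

Gen 0: 010111011110
Gen 1 (rule 158): 110110011101
Gen 2 (rule 18): 000001100000
Gen 3 (rule 158): 000011010000
Gen 4 (rule 18): 000100001000
Gen 5 (rule 158): 001110011100
Gen 6 (rule 18): 010001100010
Gen 7 (rule 158): 111011010111
Gen 8 (rule 18): 000000000000
Gen 9 (rule 158): 000000000000
Gen 10 (rule 18): 000000000000
Gen 11 (rule 158): 000000000000
Gen 12 (rule 18): 000000000000
Gen 13 (rule 158): 000000000000
Gen 14 (rule 18): 000000000000
Gen 15 (rule 158): 000000000000

Answer: 8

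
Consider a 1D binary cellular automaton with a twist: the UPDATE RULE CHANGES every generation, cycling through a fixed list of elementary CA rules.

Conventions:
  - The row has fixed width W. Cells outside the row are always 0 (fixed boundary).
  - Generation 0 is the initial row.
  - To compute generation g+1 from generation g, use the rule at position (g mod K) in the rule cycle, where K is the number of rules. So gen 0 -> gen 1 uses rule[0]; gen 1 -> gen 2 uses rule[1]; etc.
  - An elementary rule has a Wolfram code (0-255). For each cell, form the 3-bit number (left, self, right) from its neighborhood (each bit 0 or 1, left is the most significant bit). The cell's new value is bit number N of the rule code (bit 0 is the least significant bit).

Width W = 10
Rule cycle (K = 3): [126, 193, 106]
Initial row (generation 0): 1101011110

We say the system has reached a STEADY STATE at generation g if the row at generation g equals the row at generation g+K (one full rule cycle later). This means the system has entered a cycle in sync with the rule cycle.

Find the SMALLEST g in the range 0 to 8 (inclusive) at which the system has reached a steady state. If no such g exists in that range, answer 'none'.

Gen 0: 1101011110
Gen 1 (rule 126): 1111110011
Gen 2 (rule 193): 0111110001
Gen 3 (rule 106): 1100010010
Gen 4 (rule 126): 1110111111
Gen 5 (rule 193): 0110011111
Gen 6 (rule 106): 1110110001
Gen 7 (rule 126): 1011111011
Gen 8 (rule 193): 0001111001
Gen 9 (rule 106): 0011001010
Gen 10 (rule 126): 0111111111
Gen 11 (rule 193): 0011111111

Answer: none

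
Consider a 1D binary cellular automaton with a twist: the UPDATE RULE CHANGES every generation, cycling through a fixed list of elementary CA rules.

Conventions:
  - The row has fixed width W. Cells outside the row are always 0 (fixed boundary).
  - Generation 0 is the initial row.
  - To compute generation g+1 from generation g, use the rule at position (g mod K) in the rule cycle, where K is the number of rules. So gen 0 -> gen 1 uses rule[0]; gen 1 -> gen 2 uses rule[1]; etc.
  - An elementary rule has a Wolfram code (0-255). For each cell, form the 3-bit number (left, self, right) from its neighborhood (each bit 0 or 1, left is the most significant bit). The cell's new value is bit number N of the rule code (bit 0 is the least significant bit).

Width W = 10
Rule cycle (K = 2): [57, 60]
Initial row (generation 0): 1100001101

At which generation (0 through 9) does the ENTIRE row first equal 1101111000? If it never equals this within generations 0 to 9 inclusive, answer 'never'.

Gen 0: 1100001101
Gen 1 (rule 57): 1011101010
Gen 2 (rule 60): 1110011111
Gen 3 (rule 57): 1001010000
Gen 4 (rule 60): 1101111000
Gen 5 (rule 57): 1011000111
Gen 6 (rule 60): 1110100100
Gen 7 (rule 57): 1001010011
Gen 8 (rule 60): 1101111010
Gen 9 (rule 57): 1011000101

Answer: 4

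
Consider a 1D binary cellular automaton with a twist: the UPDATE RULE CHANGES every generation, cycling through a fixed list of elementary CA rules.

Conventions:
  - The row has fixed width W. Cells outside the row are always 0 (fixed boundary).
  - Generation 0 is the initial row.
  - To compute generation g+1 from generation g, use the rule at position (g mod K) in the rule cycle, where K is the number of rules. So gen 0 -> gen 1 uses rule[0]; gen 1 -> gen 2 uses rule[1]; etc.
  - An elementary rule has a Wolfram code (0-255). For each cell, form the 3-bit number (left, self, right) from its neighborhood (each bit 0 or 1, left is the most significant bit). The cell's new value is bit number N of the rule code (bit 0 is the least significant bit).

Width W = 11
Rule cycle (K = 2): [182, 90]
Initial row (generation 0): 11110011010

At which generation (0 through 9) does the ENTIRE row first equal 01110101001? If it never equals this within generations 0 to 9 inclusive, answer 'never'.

Gen 0: 11110011010
Gen 1 (rule 182): 01101100111
Gen 2 (rule 90): 11101111101
Gen 3 (rule 182): 01010111011
Gen 4 (rule 90): 10000101011
Gen 5 (rule 182): 11001111100
Gen 6 (rule 90): 11111000110
Gen 7 (rule 182): 01110101001
Gen 8 (rule 90): 11010000110
Gen 9 (rule 182): 00111001001

Answer: 7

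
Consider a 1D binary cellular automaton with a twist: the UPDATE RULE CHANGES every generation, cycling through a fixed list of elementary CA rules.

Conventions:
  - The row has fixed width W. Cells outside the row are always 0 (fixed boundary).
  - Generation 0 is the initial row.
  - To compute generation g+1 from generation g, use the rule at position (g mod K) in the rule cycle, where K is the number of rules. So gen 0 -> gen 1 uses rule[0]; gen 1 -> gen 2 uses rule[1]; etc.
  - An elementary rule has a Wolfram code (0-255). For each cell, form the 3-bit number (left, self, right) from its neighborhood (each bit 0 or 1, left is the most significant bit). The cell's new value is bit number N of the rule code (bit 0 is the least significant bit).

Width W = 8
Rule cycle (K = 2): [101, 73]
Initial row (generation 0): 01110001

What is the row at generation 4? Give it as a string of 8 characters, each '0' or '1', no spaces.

Gen 0: 01110001
Gen 1 (rule 101): 00010101
Gen 2 (rule 73): 11000000
Gen 3 (rule 101): 01011111
Gen 4 (rule 73): 00010001

Answer: 00010001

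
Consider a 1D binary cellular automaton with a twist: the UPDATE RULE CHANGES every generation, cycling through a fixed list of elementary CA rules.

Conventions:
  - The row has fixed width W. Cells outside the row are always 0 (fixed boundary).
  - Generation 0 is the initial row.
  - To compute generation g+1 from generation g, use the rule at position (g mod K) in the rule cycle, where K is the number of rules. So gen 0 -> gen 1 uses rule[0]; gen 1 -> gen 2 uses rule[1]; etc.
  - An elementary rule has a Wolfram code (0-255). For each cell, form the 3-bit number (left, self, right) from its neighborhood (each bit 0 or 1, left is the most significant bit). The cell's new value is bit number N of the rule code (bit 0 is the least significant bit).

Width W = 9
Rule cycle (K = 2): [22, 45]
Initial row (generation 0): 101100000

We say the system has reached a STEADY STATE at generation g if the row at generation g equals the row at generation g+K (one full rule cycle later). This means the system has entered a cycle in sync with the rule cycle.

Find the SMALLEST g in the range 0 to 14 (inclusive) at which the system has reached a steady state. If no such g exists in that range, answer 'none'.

Answer: 5

Derivation:
Gen 0: 101100000
Gen 1 (rule 22): 100010000
Gen 2 (rule 45): 101010111
Gen 3 (rule 22): 101010000
Gen 4 (rule 45): 111110111
Gen 5 (rule 22): 000000000
Gen 6 (rule 45): 111111111
Gen 7 (rule 22): 000000000
Gen 8 (rule 45): 111111111
Gen 9 (rule 22): 000000000
Gen 10 (rule 45): 111111111
Gen 11 (rule 22): 000000000
Gen 12 (rule 45): 111111111
Gen 13 (rule 22): 000000000
Gen 14 (rule 45): 111111111
Gen 15 (rule 22): 000000000
Gen 16 (rule 45): 111111111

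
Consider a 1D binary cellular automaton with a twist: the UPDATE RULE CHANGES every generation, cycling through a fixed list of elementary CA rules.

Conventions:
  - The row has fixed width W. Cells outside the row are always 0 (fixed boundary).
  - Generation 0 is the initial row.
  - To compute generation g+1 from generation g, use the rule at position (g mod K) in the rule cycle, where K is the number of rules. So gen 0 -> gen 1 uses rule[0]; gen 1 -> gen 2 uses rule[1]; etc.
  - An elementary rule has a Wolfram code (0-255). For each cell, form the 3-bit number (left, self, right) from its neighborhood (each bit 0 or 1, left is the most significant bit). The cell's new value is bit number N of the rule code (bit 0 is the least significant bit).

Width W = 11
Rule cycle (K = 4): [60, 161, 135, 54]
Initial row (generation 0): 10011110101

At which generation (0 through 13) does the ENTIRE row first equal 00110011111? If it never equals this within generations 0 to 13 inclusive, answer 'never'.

Answer: never

Derivation:
Gen 0: 10011110101
Gen 1 (rule 60): 11010001111
Gen 2 (rule 161): 00100100110
Gen 3 (rule 135): 11101101000
Gen 4 (rule 54): 00010011100
Gen 5 (rule 60): 00011010010
Gen 6 (rule 161): 11000100000
Gen 7 (rule 135): 00011101111
Gen 8 (rule 54): 00100010000
Gen 9 (rule 60): 00110011000
Gen 10 (rule 161): 10000000011
Gen 11 (rule 135): 10111111100
Gen 12 (rule 54): 11000000010
Gen 13 (rule 60): 10100000011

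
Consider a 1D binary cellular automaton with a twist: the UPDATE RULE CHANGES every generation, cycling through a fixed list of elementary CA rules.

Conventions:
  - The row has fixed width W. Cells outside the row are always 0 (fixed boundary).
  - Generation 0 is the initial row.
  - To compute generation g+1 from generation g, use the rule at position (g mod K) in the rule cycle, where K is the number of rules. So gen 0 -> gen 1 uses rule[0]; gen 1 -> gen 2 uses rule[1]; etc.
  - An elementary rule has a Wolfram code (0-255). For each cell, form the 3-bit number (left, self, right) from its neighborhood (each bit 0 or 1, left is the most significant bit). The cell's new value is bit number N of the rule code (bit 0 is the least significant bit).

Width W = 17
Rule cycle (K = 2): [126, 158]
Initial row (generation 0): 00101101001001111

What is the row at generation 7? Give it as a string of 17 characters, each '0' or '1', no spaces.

Gen 0: 00101101001001111
Gen 1 (rule 126): 01111111111111001
Gen 2 (rule 158): 11111111111110111
Gen 3 (rule 126): 10000000000011101
Gen 4 (rule 158): 11000000000111001
Gen 5 (rule 126): 11100000001101111
Gen 6 (rule 158): 11010000011001110
Gen 7 (rule 126): 11111000111111011

Answer: 11111000111111011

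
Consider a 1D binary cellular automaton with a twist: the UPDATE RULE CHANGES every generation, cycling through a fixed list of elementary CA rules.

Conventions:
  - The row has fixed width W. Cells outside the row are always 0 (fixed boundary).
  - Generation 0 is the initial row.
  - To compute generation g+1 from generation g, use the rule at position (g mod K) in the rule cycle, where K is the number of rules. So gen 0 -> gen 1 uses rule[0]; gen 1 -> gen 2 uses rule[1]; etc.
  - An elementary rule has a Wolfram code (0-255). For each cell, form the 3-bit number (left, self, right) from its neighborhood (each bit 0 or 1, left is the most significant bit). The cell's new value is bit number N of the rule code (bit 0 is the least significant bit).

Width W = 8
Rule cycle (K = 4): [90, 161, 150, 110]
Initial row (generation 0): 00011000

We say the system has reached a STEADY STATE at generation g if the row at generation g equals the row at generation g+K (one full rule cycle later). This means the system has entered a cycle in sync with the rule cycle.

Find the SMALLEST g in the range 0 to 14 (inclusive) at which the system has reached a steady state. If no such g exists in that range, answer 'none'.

Answer: none

Derivation:
Gen 0: 00011000
Gen 1 (rule 90): 00111100
Gen 2 (rule 161): 10011001
Gen 3 (rule 150): 11100111
Gen 4 (rule 110): 10101101
Gen 5 (rule 90): 00001100
Gen 6 (rule 161): 11100001
Gen 7 (rule 150): 01010011
Gen 8 (rule 110): 11110111
Gen 9 (rule 90): 10010101
Gen 10 (rule 161): 00001010
Gen 11 (rule 150): 00011011
Gen 12 (rule 110): 00111111
Gen 13 (rule 90): 01100001
Gen 14 (rule 161): 00001100
Gen 15 (rule 150): 00010010
Gen 16 (rule 110): 00110110
Gen 17 (rule 90): 01110111
Gen 18 (rule 161): 00101010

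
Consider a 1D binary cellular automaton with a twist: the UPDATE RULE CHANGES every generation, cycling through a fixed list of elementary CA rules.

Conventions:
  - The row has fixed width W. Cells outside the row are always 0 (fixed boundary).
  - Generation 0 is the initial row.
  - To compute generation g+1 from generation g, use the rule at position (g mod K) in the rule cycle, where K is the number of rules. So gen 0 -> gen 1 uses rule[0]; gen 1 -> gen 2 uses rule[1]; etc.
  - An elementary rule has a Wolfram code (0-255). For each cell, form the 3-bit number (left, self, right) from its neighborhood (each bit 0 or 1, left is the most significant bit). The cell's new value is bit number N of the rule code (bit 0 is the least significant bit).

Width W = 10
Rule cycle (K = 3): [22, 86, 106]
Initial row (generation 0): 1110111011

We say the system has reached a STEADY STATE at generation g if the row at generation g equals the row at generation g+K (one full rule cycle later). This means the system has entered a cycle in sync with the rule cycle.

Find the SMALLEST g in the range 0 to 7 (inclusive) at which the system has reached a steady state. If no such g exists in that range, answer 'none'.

Gen 0: 1110111011
Gen 1 (rule 22): 0000000000
Gen 2 (rule 86): 0000000000
Gen 3 (rule 106): 0000000000
Gen 4 (rule 22): 0000000000
Gen 5 (rule 86): 0000000000
Gen 6 (rule 106): 0000000000
Gen 7 (rule 22): 0000000000
Gen 8 (rule 86): 0000000000
Gen 9 (rule 106): 0000000000
Gen 10 (rule 22): 0000000000

Answer: 1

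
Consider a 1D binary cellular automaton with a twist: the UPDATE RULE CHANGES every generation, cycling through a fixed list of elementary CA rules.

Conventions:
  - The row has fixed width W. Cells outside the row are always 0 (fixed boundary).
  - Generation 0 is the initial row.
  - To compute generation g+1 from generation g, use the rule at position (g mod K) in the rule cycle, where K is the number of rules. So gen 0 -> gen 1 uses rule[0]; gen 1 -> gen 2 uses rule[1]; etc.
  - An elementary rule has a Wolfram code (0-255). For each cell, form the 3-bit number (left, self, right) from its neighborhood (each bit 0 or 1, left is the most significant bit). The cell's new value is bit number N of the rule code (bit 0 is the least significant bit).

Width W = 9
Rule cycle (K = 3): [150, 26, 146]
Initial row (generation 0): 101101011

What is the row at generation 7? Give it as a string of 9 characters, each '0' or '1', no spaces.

Gen 0: 101101011
Gen 1 (rule 150): 100001000
Gen 2 (rule 26): 010010100
Gen 3 (rule 146): 101100010
Gen 4 (rule 150): 100010111
Gen 5 (rule 26): 010100100
Gen 6 (rule 146): 100011010
Gen 7 (rule 150): 110100011

Answer: 110100011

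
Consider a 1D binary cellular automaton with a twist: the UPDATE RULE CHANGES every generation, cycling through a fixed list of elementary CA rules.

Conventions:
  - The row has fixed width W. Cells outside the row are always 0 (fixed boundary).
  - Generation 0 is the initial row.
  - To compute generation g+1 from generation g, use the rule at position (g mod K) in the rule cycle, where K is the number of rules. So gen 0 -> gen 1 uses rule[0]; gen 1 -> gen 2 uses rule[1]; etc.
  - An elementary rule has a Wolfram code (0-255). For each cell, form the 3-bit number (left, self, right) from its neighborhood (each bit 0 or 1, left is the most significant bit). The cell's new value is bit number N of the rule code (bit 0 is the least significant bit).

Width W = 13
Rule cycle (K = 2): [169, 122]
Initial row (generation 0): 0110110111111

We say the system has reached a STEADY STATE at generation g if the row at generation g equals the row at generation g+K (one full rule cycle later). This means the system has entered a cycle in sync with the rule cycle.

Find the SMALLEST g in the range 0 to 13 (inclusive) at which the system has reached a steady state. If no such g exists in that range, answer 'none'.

Gen 0: 0110110111111
Gen 1 (rule 169): 0101101111110
Gen 2 (rule 122): 1011111000011
Gen 3 (rule 169): 0111110011010
Gen 4 (rule 122): 1100011111101
Gen 5 (rule 169): 1001011111010
Gen 6 (rule 122): 0110110001101
Gen 7 (rule 169): 0101100101010
Gen 8 (rule 122): 1011111010101
Gen 9 (rule 169): 0111110101010
Gen 10 (rule 122): 1100011010101
Gen 11 (rule 169): 1001010101010
Gen 12 (rule 122): 0110101010101
Gen 13 (rule 169): 0101010101010
Gen 14 (rule 122): 1010101010101
Gen 15 (rule 169): 0101010101010

Answer: 13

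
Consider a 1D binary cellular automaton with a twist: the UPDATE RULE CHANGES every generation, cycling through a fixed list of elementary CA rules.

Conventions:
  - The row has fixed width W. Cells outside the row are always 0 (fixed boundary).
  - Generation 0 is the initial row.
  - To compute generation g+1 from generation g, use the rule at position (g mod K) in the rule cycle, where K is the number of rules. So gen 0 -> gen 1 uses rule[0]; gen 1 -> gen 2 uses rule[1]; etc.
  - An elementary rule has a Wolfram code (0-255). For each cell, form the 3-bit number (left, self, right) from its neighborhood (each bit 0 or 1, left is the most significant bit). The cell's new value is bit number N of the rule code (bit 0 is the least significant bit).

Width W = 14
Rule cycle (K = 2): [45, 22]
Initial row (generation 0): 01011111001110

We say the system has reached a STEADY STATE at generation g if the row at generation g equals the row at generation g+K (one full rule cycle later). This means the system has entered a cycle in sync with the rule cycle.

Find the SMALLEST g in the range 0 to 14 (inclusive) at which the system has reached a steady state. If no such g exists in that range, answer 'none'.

Answer: 10

Derivation:
Gen 0: 01011111001110
Gen 1 (rule 45): 01110000001000
Gen 2 (rule 22): 10001000011100
Gen 3 (rule 45): 10101011010001
Gen 4 (rule 22): 10101000011011
Gen 5 (rule 45): 11111011010110
Gen 6 (rule 22): 00000000010001
Gen 7 (rule 45): 11111111010101
Gen 8 (rule 22): 00000000010101
Gen 9 (rule 45): 11111111011111
Gen 10 (rule 22): 00000000000000
Gen 11 (rule 45): 11111111111111
Gen 12 (rule 22): 00000000000000
Gen 13 (rule 45): 11111111111111
Gen 14 (rule 22): 00000000000000
Gen 15 (rule 45): 11111111111111
Gen 16 (rule 22): 00000000000000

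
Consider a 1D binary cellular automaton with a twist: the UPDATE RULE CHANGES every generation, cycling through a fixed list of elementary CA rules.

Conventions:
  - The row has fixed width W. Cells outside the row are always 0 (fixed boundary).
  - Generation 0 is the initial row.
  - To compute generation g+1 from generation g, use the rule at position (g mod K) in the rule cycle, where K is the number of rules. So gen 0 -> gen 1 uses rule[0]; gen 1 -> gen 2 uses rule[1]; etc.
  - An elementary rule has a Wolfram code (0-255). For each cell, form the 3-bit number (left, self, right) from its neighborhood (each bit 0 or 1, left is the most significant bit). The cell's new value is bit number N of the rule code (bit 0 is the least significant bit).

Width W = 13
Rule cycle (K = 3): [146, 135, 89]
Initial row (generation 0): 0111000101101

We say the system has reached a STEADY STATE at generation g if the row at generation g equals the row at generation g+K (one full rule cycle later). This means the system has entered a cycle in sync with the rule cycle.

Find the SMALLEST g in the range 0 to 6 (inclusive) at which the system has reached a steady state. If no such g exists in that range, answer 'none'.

Answer: none

Derivation:
Gen 0: 0111000101101
Gen 1 (rule 146): 1010101000000
Gen 2 (rule 135): 1010101011111
Gen 3 (rule 89): 0000000010001
Gen 4 (rule 146): 0000000101010
Gen 5 (rule 135): 1111111101010
Gen 6 (rule 89): 1000000100001
Gen 7 (rule 146): 0100001010010
Gen 8 (rule 135): 1101111010110
Gen 9 (rule 89): 1101001000111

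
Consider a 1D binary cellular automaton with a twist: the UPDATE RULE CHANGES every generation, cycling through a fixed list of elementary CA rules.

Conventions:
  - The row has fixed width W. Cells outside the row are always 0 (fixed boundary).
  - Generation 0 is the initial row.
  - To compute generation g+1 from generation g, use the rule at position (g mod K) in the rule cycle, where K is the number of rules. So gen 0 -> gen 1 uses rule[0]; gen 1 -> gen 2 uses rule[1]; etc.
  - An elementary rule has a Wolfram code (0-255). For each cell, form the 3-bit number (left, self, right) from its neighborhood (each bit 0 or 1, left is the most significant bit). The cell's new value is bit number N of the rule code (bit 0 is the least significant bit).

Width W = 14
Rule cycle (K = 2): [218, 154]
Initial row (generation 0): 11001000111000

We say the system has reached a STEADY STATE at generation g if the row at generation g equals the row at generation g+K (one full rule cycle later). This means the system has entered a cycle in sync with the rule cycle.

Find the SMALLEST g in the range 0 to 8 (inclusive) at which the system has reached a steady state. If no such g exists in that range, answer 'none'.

Gen 0: 11001000111000
Gen 1 (rule 218): 11110101111100
Gen 2 (rule 154): 11100001111010
Gen 3 (rule 218): 11110011111001
Gen 4 (rule 154): 11101111110110
Gen 5 (rule 218): 11101111110111
Gen 6 (rule 154): 11001111100110
Gen 7 (rule 218): 11111111111111
Gen 8 (rule 154): 11111111111110
Gen 9 (rule 218): 11111111111111
Gen 10 (rule 154): 11111111111110

Answer: 7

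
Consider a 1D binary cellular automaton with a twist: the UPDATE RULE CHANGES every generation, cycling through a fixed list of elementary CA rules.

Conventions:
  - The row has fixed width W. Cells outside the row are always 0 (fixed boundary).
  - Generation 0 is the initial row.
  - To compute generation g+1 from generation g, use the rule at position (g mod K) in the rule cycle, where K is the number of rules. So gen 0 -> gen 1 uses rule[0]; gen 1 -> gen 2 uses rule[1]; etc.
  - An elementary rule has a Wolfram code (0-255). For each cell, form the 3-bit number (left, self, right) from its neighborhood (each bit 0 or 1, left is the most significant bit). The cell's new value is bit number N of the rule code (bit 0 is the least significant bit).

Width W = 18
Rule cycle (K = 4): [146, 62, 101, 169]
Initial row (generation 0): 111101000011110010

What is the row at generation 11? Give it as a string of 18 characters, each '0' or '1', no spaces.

Gen 0: 111101000011110010
Gen 1 (rule 146): 011000100101101101
Gen 2 (rule 62): 110101111111011011
Gen 3 (rule 101): 011110000001101101
Gen 4 (rule 169): 011100111101011010
Gen 5 (rule 146): 101011011000000001
Gen 6 (rule 62): 111110110100000011
Gen 7 (rule 101): 000011011101111001
Gen 8 (rule 169): 111010111011110000
Gen 9 (rule 146): 010000010001101000
Gen 10 (rule 62): 111000111011011100
Gen 11 (rule 101): 001010001101100101

Answer: 001010001101100101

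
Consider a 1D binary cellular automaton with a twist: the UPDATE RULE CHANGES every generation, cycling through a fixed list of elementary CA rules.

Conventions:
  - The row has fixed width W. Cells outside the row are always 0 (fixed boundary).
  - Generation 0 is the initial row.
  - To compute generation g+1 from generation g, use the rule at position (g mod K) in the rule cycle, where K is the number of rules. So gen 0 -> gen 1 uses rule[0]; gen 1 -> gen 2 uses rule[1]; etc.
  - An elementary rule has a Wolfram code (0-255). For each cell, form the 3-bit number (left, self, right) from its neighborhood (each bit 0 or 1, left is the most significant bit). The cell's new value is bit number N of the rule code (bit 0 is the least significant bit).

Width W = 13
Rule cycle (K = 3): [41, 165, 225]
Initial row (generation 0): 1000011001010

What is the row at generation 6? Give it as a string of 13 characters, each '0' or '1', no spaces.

Answer: 0101101000110

Derivation:
Gen 0: 1000011001010
Gen 1 (rule 41): 0011010000100
Gen 2 (rule 165): 1000110110101
Gen 3 (rule 225): 0010011011010
Gen 4 (rule 41): 1000010110100
Gen 5 (rule 165): 1011011001101
Gen 6 (rule 225): 0101101000110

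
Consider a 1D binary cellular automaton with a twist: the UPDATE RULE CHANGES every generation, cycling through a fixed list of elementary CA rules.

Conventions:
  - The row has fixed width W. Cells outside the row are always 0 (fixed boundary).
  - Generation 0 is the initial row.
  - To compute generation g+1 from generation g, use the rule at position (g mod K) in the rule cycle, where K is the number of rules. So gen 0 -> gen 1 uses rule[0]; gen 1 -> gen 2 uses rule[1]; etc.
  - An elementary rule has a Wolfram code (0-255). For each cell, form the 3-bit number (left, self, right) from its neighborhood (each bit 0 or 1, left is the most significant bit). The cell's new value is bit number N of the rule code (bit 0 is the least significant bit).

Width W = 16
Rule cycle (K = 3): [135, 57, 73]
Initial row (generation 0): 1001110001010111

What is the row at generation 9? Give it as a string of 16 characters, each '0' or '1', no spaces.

Gen 0: 1001110001010111
Gen 1 (rule 135): 1010100111010010
Gen 2 (rule 57): 0101010100101001
Gen 3 (rule 73): 0000000000000000
Gen 4 (rule 135): 1111111111111111
Gen 5 (rule 57): 1000000000000000
Gen 6 (rule 73): 0011111111111111
Gen 7 (rule 135): 1101111111111110
Gen 8 (rule 57): 1011000000000001
Gen 9 (rule 73): 0011011111111100

Answer: 0011011111111100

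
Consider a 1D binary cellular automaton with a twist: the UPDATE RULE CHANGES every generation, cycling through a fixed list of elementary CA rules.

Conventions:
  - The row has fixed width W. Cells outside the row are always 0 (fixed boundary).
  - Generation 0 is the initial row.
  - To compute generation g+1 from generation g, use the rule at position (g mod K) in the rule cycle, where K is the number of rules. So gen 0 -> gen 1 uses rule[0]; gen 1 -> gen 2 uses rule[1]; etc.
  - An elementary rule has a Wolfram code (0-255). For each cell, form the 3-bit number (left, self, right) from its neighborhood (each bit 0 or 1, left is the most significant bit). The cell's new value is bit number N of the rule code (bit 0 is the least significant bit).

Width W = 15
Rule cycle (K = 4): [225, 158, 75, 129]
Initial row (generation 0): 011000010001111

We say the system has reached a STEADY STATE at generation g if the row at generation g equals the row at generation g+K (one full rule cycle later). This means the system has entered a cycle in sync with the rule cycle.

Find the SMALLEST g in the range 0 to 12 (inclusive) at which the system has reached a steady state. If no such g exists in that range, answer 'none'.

Gen 0: 011000010001111
Gen 1 (rule 225): 001011000100111
Gen 2 (rule 158): 011010101111110
Gen 3 (rule 75): 111000001000010
Gen 4 (rule 129): 010011100011000
Gen 5 (rule 225): 000001101001011
Gen 6 (rule 158): 000011001111010
Gen 7 (rule 75): 111111011001000
Gen 8 (rule 129): 011110000000011
Gen 9 (rule 225): 001110111111001
Gen 10 (rule 158): 011100111110111
Gen 11 (rule 75): 110101100010101
Gen 12 (rule 129): 000000001000000
Gen 13 (rule 225): 111111100011111
Gen 14 (rule 158): 111111010111110
Gen 15 (rule 75): 100001000100010
Gen 16 (rule 129): 001100010001000

Answer: none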